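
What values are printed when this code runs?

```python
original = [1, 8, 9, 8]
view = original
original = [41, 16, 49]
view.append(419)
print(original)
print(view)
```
[41, 16, 49]
[1, 8, 9, 8, 419]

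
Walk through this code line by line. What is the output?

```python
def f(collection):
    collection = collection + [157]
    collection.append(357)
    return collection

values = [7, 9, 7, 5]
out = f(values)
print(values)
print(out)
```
[7, 9, 7, 5]
[7, 9, 7, 5, 157, 357]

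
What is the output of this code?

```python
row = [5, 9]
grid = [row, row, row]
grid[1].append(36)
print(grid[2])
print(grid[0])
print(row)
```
[5, 9, 36]
[5, 9, 36]
[5, 9, 36]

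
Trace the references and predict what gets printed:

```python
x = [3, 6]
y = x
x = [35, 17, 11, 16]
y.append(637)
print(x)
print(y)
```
[35, 17, 11, 16]
[3, 6, 637]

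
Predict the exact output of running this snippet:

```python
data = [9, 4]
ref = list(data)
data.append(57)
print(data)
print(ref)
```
[9, 4, 57]
[9, 4]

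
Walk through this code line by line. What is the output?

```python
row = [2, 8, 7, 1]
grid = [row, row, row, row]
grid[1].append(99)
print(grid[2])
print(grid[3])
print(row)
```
[2, 8, 7, 1, 99]
[2, 8, 7, 1, 99]
[2, 8, 7, 1, 99]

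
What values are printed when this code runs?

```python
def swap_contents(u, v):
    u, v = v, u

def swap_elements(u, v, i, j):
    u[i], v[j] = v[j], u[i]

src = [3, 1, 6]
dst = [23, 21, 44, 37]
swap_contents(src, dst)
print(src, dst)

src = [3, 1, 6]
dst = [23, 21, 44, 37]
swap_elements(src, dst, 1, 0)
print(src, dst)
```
[3, 1, 6] [23, 21, 44, 37]
[3, 23, 6] [1, 21, 44, 37]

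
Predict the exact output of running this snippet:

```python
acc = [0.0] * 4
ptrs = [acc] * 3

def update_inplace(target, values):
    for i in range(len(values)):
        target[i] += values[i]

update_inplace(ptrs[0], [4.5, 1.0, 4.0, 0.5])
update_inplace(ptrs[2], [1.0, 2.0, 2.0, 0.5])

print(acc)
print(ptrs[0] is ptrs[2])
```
[5.5, 3.0, 6.0, 1.0]
True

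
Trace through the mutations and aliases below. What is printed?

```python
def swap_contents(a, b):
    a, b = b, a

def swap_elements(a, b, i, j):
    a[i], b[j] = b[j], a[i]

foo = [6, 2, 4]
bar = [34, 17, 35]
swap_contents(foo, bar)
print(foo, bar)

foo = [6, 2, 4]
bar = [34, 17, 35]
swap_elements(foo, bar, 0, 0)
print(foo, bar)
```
[6, 2, 4] [34, 17, 35]
[34, 2, 4] [6, 17, 35]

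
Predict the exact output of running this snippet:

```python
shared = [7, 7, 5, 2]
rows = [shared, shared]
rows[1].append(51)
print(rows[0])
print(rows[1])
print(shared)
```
[7, 7, 5, 2, 51]
[7, 7, 5, 2, 51]
[7, 7, 5, 2, 51]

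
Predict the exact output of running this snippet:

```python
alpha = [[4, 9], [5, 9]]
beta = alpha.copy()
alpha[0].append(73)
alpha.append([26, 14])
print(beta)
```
[[4, 9, 73], [5, 9]]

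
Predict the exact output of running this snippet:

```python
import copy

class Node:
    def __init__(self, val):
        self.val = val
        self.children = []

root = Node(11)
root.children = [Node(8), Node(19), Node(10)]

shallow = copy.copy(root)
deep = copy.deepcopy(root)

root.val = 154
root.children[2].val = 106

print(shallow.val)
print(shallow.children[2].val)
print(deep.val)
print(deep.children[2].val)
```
11
106
11
10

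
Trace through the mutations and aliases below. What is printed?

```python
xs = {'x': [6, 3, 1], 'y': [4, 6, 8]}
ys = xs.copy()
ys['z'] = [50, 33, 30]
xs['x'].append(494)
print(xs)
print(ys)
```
{'x': [6, 3, 1, 494], 'y': [4, 6, 8]}
{'x': [6, 3, 1, 494], 'y': [4, 6, 8], 'z': [50, 33, 30]}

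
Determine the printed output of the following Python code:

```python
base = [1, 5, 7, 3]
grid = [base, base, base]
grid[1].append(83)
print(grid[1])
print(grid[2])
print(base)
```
[1, 5, 7, 3, 83]
[1, 5, 7, 3, 83]
[1, 5, 7, 3, 83]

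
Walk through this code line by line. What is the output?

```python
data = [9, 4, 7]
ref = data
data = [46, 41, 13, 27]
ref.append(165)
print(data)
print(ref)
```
[46, 41, 13, 27]
[9, 4, 7, 165]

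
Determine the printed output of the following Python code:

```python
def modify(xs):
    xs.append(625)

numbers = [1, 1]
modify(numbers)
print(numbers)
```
[1, 1, 625]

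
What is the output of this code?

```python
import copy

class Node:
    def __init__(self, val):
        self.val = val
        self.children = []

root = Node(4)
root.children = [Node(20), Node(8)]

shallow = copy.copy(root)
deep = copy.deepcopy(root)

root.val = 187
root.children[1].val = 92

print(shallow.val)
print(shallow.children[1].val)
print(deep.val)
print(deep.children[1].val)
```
4
92
4
8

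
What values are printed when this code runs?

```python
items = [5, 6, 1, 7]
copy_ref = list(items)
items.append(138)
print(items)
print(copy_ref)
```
[5, 6, 1, 7, 138]
[5, 6, 1, 7]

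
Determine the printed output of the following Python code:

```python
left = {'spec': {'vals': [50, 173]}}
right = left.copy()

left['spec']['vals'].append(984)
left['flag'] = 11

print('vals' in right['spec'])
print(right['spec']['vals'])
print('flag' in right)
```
True
[50, 173, 984]
False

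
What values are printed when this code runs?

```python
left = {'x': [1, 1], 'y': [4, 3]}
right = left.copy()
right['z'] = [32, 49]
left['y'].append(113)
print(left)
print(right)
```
{'x': [1, 1], 'y': [4, 3, 113]}
{'x': [1, 1], 'y': [4, 3, 113], 'z': [32, 49]}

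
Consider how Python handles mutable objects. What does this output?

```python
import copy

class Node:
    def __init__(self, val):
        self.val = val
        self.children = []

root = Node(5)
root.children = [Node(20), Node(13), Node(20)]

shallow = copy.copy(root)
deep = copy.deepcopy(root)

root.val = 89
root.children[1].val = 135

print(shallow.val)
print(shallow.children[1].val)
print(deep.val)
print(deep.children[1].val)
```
5
135
5
13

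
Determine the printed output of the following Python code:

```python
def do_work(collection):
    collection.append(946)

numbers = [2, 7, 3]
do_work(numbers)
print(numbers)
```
[2, 7, 3, 946]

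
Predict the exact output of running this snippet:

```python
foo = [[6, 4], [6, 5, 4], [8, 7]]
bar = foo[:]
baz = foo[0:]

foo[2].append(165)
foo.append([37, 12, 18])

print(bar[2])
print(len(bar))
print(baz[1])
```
[8, 7, 165]
3
[6, 5, 4]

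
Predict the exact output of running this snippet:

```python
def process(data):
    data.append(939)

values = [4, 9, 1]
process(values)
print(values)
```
[4, 9, 1, 939]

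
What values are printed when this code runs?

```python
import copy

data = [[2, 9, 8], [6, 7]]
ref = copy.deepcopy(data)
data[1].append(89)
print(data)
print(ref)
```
[[2, 9, 8], [6, 7, 89]]
[[2, 9, 8], [6, 7]]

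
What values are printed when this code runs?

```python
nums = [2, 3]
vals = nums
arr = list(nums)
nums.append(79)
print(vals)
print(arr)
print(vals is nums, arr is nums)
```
[2, 3, 79]
[2, 3]
True False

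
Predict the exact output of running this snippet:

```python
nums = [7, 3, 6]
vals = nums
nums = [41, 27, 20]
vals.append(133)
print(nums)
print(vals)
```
[41, 27, 20]
[7, 3, 6, 133]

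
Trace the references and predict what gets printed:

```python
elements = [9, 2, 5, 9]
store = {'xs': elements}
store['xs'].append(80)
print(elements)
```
[9, 2, 5, 9, 80]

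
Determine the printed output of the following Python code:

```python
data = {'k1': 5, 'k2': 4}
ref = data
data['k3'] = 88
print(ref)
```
{'k1': 5, 'k2': 4, 'k3': 88}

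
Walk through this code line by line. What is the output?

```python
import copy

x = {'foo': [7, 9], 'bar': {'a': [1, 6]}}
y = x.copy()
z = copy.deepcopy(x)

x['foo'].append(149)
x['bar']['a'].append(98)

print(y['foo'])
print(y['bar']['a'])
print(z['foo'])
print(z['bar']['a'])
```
[7, 9, 149]
[1, 6, 98]
[7, 9]
[1, 6]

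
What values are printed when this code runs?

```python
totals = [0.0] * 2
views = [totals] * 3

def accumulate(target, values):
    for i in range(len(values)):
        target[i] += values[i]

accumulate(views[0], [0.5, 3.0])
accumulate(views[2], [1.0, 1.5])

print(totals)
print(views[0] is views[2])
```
[1.5, 4.5]
True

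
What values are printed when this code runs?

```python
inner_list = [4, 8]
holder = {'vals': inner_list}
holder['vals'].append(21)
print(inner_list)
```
[4, 8, 21]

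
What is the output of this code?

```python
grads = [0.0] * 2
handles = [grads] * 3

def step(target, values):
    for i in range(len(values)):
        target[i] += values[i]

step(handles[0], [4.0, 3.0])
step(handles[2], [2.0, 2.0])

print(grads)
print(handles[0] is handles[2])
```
[6.0, 5.0]
True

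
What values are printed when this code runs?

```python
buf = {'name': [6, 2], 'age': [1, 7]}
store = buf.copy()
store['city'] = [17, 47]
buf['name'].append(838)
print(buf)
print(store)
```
{'name': [6, 2, 838], 'age': [1, 7]}
{'name': [6, 2, 838], 'age': [1, 7], 'city': [17, 47]}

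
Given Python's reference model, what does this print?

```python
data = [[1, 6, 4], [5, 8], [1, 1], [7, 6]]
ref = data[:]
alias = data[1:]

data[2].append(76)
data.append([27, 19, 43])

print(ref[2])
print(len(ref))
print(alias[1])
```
[1, 1, 76]
4
[1, 1, 76]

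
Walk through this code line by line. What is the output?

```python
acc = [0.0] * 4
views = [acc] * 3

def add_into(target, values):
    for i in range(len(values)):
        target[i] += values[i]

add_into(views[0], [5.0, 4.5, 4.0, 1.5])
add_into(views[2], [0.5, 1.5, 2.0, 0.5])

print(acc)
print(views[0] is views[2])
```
[5.5, 6.0, 6.0, 2.0]
True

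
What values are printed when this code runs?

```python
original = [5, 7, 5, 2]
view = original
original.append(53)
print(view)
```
[5, 7, 5, 2, 53]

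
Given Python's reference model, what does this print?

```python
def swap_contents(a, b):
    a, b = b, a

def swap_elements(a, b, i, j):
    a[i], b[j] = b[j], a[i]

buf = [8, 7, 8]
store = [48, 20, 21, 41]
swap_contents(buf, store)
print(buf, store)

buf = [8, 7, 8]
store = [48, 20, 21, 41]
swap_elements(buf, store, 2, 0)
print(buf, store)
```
[8, 7, 8] [48, 20, 21, 41]
[8, 7, 48] [8, 20, 21, 41]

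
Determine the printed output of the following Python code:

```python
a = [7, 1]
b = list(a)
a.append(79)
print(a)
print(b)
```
[7, 1, 79]
[7, 1]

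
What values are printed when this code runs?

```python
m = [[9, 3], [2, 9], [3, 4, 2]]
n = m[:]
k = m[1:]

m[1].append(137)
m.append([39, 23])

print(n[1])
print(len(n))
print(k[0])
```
[2, 9, 137]
3
[2, 9, 137]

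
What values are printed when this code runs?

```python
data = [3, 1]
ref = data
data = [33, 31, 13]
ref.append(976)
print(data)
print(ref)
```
[33, 31, 13]
[3, 1, 976]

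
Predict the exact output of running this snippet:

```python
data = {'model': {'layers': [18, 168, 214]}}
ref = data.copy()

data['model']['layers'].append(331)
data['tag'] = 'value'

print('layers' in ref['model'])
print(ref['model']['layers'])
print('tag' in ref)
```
True
[18, 168, 214, 331]
False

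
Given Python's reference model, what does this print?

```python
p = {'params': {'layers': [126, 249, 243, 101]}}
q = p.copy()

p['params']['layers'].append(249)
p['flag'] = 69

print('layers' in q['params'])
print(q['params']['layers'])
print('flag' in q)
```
True
[126, 249, 243, 101, 249]
False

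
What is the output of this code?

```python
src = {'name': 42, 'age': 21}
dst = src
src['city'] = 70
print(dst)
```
{'name': 42, 'age': 21, 'city': 70}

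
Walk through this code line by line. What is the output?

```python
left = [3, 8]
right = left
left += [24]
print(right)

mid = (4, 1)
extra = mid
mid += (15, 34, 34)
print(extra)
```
[3, 8, 24]
(4, 1)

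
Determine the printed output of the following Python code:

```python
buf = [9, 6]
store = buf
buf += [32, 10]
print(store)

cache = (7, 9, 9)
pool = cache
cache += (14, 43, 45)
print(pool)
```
[9, 6, 32, 10]
(7, 9, 9)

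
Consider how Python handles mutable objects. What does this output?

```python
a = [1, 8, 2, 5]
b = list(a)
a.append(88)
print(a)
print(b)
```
[1, 8, 2, 5, 88]
[1, 8, 2, 5]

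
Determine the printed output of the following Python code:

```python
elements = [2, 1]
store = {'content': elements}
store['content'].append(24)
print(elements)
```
[2, 1, 24]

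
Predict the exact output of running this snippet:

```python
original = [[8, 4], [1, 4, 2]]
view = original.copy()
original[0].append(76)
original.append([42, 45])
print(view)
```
[[8, 4, 76], [1, 4, 2]]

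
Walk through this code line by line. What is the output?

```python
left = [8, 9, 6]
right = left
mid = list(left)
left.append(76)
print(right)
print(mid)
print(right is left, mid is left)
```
[8, 9, 6, 76]
[8, 9, 6]
True False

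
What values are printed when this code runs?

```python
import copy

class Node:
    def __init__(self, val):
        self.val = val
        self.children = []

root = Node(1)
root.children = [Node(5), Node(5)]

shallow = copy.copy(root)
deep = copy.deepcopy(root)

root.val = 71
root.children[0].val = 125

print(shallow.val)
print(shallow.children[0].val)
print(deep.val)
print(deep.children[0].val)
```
1
125
1
5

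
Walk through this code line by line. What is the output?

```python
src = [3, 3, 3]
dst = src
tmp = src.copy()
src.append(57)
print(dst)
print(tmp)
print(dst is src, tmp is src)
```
[3, 3, 3, 57]
[3, 3, 3]
True False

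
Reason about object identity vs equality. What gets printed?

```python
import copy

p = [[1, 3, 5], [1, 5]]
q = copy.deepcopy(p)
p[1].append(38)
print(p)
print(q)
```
[[1, 3, 5], [1, 5, 38]]
[[1, 3, 5], [1, 5]]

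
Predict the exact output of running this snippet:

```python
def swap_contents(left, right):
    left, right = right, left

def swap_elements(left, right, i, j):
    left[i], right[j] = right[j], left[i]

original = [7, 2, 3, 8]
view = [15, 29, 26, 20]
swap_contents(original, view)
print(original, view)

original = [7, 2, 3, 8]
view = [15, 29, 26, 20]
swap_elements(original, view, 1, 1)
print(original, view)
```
[7, 2, 3, 8] [15, 29, 26, 20]
[7, 29, 3, 8] [15, 2, 26, 20]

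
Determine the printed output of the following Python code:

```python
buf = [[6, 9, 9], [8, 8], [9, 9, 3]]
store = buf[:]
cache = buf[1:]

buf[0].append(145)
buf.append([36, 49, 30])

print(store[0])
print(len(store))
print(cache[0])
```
[6, 9, 9, 145]
3
[8, 8]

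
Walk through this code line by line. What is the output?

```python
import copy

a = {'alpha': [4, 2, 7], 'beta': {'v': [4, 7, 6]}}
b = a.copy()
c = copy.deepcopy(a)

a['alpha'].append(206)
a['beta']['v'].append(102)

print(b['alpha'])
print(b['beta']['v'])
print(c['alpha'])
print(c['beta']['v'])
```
[4, 2, 7, 206]
[4, 7, 6, 102]
[4, 2, 7]
[4, 7, 6]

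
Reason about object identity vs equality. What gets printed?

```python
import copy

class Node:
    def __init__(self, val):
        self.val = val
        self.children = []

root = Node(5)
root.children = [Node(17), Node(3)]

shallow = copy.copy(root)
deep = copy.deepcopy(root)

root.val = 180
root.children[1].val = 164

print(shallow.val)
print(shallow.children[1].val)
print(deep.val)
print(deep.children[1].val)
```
5
164
5
3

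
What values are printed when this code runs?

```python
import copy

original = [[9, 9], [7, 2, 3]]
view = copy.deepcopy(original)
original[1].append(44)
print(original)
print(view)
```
[[9, 9], [7, 2, 3, 44]]
[[9, 9], [7, 2, 3]]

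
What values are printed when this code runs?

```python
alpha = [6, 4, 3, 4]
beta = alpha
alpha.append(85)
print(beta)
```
[6, 4, 3, 4, 85]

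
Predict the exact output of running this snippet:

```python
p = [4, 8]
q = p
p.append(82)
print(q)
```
[4, 8, 82]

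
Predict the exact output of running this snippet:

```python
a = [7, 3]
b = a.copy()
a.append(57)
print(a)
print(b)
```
[7, 3, 57]
[7, 3]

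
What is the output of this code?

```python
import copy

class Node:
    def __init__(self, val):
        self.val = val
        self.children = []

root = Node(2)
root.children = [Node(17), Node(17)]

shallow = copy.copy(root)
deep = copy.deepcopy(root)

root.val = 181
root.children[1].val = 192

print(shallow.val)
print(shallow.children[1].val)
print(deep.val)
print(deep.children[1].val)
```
2
192
2
17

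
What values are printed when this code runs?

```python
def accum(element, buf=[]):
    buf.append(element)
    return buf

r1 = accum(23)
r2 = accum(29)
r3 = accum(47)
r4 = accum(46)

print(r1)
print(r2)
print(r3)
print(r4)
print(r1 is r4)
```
[23, 29, 47, 46]
[23, 29, 47, 46]
[23, 29, 47, 46]
[23, 29, 47, 46]
True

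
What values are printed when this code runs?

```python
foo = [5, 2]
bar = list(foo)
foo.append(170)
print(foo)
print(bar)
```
[5, 2, 170]
[5, 2]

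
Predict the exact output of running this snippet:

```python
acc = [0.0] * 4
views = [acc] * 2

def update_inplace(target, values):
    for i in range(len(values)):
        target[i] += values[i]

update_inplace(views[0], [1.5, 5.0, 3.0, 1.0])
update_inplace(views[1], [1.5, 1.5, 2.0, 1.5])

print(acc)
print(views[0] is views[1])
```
[3.0, 6.5, 5.0, 2.5]
True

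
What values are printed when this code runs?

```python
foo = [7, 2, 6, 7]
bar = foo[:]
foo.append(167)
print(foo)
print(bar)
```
[7, 2, 6, 7, 167]
[7, 2, 6, 7]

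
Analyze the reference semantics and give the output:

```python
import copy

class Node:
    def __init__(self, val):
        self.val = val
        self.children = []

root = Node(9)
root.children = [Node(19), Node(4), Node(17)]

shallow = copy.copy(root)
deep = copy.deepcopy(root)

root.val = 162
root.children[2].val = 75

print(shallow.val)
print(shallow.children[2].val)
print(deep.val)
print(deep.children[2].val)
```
9
75
9
17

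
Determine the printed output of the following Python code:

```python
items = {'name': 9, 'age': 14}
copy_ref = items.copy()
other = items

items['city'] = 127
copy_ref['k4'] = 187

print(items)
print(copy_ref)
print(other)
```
{'name': 9, 'age': 14, 'city': 127}
{'name': 9, 'age': 14, 'k4': 187}
{'name': 9, 'age': 14, 'city': 127}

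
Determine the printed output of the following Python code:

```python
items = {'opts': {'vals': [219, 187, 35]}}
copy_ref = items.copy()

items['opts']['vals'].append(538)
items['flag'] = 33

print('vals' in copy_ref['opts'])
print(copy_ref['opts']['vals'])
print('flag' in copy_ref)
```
True
[219, 187, 35, 538]
False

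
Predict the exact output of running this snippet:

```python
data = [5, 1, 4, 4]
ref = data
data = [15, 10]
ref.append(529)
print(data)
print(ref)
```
[15, 10]
[5, 1, 4, 4, 529]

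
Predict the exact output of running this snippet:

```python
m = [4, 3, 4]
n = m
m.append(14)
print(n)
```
[4, 3, 4, 14]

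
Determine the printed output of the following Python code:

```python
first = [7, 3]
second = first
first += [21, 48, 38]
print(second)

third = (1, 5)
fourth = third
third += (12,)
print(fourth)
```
[7, 3, 21, 48, 38]
(1, 5)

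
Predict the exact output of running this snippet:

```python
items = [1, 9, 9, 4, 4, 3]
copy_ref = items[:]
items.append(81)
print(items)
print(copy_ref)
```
[1, 9, 9, 4, 4, 3, 81]
[1, 9, 9, 4, 4, 3]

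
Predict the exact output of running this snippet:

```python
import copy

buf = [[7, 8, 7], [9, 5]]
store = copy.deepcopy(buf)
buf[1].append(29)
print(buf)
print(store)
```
[[7, 8, 7], [9, 5, 29]]
[[7, 8, 7], [9, 5]]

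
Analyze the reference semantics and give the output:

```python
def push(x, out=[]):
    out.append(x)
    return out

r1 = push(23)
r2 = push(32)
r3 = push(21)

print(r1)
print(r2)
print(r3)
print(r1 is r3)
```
[23, 32, 21]
[23, 32, 21]
[23, 32, 21]
True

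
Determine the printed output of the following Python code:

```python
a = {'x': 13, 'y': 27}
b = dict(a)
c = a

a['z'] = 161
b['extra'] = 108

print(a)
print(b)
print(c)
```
{'x': 13, 'y': 27, 'z': 161}
{'x': 13, 'y': 27, 'extra': 108}
{'x': 13, 'y': 27, 'z': 161}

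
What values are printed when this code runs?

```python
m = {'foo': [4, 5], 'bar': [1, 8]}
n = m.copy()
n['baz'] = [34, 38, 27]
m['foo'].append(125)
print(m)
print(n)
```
{'foo': [4, 5, 125], 'bar': [1, 8]}
{'foo': [4, 5, 125], 'bar': [1, 8], 'baz': [34, 38, 27]}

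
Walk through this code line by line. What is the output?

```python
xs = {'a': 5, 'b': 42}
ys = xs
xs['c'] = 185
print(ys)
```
{'a': 5, 'b': 42, 'c': 185}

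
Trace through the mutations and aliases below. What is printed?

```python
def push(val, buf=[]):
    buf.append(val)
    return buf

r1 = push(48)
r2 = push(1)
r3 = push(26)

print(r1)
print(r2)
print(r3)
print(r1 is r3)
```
[48, 1, 26]
[48, 1, 26]
[48, 1, 26]
True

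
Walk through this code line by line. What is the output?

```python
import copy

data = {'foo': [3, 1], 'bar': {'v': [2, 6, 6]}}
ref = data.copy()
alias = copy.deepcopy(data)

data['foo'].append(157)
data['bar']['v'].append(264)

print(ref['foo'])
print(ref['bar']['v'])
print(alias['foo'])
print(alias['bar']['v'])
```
[3, 1, 157]
[2, 6, 6, 264]
[3, 1]
[2, 6, 6]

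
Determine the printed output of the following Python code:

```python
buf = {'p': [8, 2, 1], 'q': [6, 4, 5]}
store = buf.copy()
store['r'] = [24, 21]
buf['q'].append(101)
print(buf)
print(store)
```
{'p': [8, 2, 1], 'q': [6, 4, 5, 101]}
{'p': [8, 2, 1], 'q': [6, 4, 5, 101], 'r': [24, 21]}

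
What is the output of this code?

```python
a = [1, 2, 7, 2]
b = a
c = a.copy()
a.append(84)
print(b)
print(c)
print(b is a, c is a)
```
[1, 2, 7, 2, 84]
[1, 2, 7, 2]
True False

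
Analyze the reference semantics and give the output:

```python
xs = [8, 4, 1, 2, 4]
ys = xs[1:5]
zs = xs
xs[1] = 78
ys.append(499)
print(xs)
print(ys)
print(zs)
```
[8, 78, 1, 2, 4]
[4, 1, 2, 4, 499]
[8, 78, 1, 2, 4]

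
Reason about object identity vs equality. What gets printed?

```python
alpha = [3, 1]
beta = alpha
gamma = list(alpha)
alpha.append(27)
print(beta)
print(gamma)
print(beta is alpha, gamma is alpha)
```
[3, 1, 27]
[3, 1]
True False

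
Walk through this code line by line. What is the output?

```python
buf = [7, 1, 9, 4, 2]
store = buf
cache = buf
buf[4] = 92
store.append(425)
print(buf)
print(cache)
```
[7, 1, 9, 4, 92, 425]
[7, 1, 9, 4, 92, 425]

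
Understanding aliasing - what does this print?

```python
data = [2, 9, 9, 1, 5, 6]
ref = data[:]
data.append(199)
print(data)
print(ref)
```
[2, 9, 9, 1, 5, 6, 199]
[2, 9, 9, 1, 5, 6]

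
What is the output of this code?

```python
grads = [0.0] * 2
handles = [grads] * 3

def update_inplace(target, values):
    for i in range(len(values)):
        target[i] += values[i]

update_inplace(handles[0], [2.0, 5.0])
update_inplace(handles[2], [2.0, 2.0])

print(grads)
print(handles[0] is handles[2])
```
[4.0, 7.0]
True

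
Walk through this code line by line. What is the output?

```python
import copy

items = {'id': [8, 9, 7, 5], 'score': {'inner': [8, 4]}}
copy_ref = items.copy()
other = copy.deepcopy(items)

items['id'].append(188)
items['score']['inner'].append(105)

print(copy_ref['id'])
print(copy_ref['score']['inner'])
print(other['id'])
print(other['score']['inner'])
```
[8, 9, 7, 5, 188]
[8, 4, 105]
[8, 9, 7, 5]
[8, 4]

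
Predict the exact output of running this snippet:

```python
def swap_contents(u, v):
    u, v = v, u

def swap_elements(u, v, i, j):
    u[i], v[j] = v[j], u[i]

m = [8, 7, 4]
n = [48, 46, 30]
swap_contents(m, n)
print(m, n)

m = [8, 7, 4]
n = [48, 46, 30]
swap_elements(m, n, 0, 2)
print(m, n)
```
[8, 7, 4] [48, 46, 30]
[30, 7, 4] [48, 46, 8]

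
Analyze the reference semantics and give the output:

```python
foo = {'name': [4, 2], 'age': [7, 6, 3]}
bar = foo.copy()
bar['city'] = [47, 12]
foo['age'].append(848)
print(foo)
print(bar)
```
{'name': [4, 2], 'age': [7, 6, 3, 848]}
{'name': [4, 2], 'age': [7, 6, 3, 848], 'city': [47, 12]}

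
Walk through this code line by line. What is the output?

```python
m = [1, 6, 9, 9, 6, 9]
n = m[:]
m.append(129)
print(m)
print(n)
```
[1, 6, 9, 9, 6, 9, 129]
[1, 6, 9, 9, 6, 9]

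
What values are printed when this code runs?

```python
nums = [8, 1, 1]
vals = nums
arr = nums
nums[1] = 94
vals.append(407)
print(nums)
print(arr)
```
[8, 94, 1, 407]
[8, 94, 1, 407]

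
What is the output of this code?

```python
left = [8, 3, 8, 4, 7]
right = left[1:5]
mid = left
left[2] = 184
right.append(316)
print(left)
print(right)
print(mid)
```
[8, 3, 184, 4, 7]
[3, 8, 4, 7, 316]
[8, 3, 184, 4, 7]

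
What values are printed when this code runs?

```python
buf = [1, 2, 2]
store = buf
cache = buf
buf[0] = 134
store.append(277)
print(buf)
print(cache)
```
[134, 2, 2, 277]
[134, 2, 2, 277]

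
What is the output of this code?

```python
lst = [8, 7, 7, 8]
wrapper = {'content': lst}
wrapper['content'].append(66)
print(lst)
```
[8, 7, 7, 8, 66]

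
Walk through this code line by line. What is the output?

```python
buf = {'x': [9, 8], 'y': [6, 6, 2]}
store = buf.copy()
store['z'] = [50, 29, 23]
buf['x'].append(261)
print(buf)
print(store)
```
{'x': [9, 8, 261], 'y': [6, 6, 2]}
{'x': [9, 8, 261], 'y': [6, 6, 2], 'z': [50, 29, 23]}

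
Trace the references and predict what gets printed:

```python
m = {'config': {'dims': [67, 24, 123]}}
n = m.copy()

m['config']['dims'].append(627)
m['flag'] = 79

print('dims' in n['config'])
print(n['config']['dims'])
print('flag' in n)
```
True
[67, 24, 123, 627]
False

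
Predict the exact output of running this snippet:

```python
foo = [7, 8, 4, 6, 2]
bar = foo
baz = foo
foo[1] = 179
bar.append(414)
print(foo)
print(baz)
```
[7, 179, 4, 6, 2, 414]
[7, 179, 4, 6, 2, 414]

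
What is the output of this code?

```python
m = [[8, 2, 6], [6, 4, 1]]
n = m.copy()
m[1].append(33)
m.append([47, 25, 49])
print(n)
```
[[8, 2, 6], [6, 4, 1, 33]]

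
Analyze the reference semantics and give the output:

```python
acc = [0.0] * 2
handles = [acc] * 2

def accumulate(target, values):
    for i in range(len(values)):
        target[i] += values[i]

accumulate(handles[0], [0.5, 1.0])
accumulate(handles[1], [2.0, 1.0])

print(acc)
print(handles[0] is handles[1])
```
[2.5, 2.0]
True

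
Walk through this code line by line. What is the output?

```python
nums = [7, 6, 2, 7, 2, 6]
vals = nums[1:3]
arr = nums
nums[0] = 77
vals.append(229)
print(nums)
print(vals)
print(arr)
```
[77, 6, 2, 7, 2, 6]
[6, 2, 229]
[77, 6, 2, 7, 2, 6]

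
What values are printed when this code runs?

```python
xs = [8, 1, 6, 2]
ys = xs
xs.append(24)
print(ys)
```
[8, 1, 6, 2, 24]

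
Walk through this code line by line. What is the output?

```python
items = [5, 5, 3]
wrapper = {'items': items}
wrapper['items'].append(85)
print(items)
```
[5, 5, 3, 85]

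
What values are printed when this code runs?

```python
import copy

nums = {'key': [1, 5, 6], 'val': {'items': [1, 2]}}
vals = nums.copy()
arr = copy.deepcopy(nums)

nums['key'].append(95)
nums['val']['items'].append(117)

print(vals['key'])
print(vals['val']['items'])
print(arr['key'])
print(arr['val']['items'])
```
[1, 5, 6, 95]
[1, 2, 117]
[1, 5, 6]
[1, 2]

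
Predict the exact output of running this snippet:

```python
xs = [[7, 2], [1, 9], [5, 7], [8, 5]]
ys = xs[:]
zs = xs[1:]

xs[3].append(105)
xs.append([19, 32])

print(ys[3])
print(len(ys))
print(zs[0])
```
[8, 5, 105]
4
[1, 9]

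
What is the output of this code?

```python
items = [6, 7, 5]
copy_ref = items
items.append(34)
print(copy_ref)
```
[6, 7, 5, 34]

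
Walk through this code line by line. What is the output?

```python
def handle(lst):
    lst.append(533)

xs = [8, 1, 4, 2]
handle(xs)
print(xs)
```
[8, 1, 4, 2, 533]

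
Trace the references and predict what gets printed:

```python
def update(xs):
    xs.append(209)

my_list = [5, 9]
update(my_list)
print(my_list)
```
[5, 9, 209]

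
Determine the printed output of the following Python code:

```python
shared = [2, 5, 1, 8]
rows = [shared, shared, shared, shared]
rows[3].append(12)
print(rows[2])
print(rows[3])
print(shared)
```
[2, 5, 1, 8, 12]
[2, 5, 1, 8, 12]
[2, 5, 1, 8, 12]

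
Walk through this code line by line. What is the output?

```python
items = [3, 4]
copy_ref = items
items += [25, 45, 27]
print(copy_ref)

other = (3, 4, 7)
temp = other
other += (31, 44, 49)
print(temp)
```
[3, 4, 25, 45, 27]
(3, 4, 7)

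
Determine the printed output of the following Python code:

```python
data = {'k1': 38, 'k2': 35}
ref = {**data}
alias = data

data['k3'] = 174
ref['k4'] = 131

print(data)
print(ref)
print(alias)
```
{'k1': 38, 'k2': 35, 'k3': 174}
{'k1': 38, 'k2': 35, 'k4': 131}
{'k1': 38, 'k2': 35, 'k3': 174}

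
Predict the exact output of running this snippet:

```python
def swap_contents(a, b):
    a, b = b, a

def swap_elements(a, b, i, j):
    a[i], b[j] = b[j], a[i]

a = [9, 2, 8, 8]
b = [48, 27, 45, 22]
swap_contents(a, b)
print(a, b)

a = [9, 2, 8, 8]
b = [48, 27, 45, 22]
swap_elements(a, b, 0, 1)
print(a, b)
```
[9, 2, 8, 8] [48, 27, 45, 22]
[27, 2, 8, 8] [48, 9, 45, 22]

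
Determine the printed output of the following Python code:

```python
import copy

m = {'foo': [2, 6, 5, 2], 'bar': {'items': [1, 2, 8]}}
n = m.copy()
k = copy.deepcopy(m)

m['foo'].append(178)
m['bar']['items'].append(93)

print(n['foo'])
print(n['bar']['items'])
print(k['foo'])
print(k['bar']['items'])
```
[2, 6, 5, 2, 178]
[1, 2, 8, 93]
[2, 6, 5, 2]
[1, 2, 8]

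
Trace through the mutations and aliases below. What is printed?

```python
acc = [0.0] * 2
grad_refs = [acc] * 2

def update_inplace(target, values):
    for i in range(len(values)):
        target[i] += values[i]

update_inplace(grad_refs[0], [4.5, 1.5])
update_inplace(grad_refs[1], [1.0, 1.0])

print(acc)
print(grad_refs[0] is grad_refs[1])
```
[5.5, 2.5]
True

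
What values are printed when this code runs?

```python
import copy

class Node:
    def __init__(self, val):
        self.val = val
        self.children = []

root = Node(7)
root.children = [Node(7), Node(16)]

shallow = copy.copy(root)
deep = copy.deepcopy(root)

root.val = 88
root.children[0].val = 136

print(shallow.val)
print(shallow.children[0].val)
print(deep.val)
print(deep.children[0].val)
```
7
136
7
7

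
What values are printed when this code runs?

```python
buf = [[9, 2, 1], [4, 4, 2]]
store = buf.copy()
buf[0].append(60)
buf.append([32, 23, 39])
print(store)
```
[[9, 2, 1, 60], [4, 4, 2]]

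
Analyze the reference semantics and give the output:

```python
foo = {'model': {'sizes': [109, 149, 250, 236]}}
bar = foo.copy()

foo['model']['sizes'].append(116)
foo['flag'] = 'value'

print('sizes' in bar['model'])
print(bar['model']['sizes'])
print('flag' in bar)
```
True
[109, 149, 250, 236, 116]
False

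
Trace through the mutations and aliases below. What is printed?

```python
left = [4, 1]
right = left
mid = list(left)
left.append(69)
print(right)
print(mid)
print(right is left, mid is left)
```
[4, 1, 69]
[4, 1]
True False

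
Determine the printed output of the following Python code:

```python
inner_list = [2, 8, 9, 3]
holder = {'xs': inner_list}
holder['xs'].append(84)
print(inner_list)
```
[2, 8, 9, 3, 84]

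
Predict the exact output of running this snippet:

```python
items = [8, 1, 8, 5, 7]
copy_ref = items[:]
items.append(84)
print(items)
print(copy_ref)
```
[8, 1, 8, 5, 7, 84]
[8, 1, 8, 5, 7]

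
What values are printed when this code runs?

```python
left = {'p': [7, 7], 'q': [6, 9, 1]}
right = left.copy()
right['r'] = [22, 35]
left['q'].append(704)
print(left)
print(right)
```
{'p': [7, 7], 'q': [6, 9, 1, 704]}
{'p': [7, 7], 'q': [6, 9, 1, 704], 'r': [22, 35]}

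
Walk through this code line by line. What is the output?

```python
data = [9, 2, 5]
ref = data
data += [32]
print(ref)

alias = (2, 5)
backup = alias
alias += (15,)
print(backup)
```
[9, 2, 5, 32]
(2, 5)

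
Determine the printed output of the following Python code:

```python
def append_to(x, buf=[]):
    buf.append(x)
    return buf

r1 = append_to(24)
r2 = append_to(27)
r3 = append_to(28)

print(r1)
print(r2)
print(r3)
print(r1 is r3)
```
[24, 27, 28]
[24, 27, 28]
[24, 27, 28]
True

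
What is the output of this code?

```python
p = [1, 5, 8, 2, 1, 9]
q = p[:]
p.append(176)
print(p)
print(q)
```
[1, 5, 8, 2, 1, 9, 176]
[1, 5, 8, 2, 1, 9]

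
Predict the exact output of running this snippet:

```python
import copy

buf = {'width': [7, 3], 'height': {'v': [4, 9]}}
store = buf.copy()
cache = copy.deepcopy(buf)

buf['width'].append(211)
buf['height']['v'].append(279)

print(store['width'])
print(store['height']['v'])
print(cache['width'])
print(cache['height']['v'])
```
[7, 3, 211]
[4, 9, 279]
[7, 3]
[4, 9]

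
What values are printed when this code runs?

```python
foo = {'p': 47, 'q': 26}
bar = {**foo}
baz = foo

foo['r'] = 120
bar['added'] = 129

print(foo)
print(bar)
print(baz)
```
{'p': 47, 'q': 26, 'r': 120}
{'p': 47, 'q': 26, 'added': 129}
{'p': 47, 'q': 26, 'r': 120}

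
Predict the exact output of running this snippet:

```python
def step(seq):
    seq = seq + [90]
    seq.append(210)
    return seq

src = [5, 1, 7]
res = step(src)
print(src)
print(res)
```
[5, 1, 7]
[5, 1, 7, 90, 210]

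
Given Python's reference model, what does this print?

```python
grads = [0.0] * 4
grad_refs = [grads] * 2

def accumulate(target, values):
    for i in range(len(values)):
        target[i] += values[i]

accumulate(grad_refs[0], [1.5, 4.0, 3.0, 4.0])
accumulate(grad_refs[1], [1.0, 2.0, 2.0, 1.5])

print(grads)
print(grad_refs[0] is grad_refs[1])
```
[2.5, 6.0, 5.0, 5.5]
True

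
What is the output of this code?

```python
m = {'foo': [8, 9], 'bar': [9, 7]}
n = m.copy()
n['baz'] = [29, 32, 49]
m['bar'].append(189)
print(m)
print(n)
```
{'foo': [8, 9], 'bar': [9, 7, 189]}
{'foo': [8, 9], 'bar': [9, 7, 189], 'baz': [29, 32, 49]}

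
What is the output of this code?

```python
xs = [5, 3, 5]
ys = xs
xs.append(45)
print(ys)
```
[5, 3, 5, 45]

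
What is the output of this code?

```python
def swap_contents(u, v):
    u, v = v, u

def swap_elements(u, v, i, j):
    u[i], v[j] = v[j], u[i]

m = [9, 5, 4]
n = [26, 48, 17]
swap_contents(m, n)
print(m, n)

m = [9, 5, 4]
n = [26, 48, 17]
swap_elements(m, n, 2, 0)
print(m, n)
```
[9, 5, 4] [26, 48, 17]
[9, 5, 26] [4, 48, 17]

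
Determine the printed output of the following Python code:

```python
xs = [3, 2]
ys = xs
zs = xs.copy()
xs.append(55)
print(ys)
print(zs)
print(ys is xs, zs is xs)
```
[3, 2, 55]
[3, 2]
True False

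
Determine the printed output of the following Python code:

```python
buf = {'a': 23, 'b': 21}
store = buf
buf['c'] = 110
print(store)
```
{'a': 23, 'b': 21, 'c': 110}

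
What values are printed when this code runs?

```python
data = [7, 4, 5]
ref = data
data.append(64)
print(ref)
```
[7, 4, 5, 64]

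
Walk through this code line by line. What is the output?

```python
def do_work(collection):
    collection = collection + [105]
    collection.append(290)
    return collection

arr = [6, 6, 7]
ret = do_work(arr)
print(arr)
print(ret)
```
[6, 6, 7]
[6, 6, 7, 105, 290]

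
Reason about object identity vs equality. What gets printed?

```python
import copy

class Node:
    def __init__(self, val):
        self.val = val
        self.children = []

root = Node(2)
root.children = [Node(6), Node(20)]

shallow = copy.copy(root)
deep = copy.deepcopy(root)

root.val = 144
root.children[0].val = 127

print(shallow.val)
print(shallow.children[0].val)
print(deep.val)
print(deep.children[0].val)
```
2
127
2
6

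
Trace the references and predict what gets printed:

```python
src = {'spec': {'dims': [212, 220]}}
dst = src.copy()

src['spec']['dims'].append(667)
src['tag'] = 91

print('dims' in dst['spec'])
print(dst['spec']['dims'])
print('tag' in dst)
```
True
[212, 220, 667]
False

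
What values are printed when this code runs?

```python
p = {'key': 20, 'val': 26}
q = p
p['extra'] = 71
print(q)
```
{'key': 20, 'val': 26, 'extra': 71}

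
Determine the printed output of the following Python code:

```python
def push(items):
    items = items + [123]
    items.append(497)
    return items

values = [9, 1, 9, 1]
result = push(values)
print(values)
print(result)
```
[9, 1, 9, 1]
[9, 1, 9, 1, 123, 497]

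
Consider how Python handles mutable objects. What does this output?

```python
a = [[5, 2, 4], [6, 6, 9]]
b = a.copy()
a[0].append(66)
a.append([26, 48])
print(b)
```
[[5, 2, 4, 66], [6, 6, 9]]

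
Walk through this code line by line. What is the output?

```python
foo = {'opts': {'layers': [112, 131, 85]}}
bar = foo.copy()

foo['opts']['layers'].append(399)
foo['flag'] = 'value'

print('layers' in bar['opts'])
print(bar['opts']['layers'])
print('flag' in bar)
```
True
[112, 131, 85, 399]
False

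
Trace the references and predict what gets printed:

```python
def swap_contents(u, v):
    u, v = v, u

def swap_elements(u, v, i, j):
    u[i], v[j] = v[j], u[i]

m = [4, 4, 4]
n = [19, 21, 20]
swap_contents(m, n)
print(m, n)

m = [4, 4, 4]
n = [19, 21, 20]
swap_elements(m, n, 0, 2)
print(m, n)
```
[4, 4, 4] [19, 21, 20]
[20, 4, 4] [19, 21, 4]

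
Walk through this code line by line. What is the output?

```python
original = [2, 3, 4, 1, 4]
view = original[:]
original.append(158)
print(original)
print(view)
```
[2, 3, 4, 1, 4, 158]
[2, 3, 4, 1, 4]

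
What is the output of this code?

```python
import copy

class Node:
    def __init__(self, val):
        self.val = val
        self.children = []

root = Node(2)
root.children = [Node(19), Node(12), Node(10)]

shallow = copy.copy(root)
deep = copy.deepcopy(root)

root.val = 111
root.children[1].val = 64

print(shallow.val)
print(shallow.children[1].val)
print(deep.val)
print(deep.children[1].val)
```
2
64
2
12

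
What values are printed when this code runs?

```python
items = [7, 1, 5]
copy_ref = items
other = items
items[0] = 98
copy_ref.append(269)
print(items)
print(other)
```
[98, 1, 5, 269]
[98, 1, 5, 269]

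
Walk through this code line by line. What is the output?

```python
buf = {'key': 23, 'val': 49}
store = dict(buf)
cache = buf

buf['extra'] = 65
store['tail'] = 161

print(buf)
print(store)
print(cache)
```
{'key': 23, 'val': 49, 'extra': 65}
{'key': 23, 'val': 49, 'tail': 161}
{'key': 23, 'val': 49, 'extra': 65}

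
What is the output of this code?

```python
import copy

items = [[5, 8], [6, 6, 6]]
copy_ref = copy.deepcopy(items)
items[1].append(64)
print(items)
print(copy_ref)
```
[[5, 8], [6, 6, 6, 64]]
[[5, 8], [6, 6, 6]]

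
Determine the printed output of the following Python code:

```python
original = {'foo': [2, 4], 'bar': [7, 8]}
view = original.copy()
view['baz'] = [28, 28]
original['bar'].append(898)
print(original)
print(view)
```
{'foo': [2, 4], 'bar': [7, 8, 898]}
{'foo': [2, 4], 'bar': [7, 8, 898], 'baz': [28, 28]}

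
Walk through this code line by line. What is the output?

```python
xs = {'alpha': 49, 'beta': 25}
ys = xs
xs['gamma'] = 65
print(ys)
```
{'alpha': 49, 'beta': 25, 'gamma': 65}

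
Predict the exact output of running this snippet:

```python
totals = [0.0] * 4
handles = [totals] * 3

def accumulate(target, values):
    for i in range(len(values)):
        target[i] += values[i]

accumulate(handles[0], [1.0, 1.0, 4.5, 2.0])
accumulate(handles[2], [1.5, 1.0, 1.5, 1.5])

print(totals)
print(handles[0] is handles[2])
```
[2.5, 2.0, 6.0, 3.5]
True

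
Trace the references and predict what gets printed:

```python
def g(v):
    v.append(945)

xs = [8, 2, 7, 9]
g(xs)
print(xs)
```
[8, 2, 7, 9, 945]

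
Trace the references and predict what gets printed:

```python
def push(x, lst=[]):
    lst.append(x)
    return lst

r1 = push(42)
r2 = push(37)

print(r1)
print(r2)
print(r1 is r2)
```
[42, 37]
[42, 37]
True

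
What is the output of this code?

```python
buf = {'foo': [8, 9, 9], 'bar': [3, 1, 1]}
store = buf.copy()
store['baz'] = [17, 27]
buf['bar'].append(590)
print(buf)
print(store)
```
{'foo': [8, 9, 9], 'bar': [3, 1, 1, 590]}
{'foo': [8, 9, 9], 'bar': [3, 1, 1, 590], 'baz': [17, 27]}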